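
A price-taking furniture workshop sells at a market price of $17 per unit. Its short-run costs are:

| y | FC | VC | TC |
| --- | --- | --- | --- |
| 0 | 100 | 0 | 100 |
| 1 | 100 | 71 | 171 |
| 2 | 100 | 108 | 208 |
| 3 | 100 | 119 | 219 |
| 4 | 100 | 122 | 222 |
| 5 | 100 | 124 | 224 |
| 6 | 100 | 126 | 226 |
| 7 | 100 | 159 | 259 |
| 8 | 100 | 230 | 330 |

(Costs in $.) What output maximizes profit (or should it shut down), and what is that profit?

y = 0 (shut down); profit = -$100

Compute π = P·y − TC at each output: y=0: -100; y=1: -154; y=2: -174; y=3: -168; y=4: -154; y=5: -139; y=6: -124; y=7: -140; y=8: -194.
Profit is highest at y = 0. Equivalently, the lowest AVC in the table is 126/6 ≈ $21 at y = 6, and P = $17 falls below it — price never covers variable cost, so the firm shuts down and loses only its fixed cost.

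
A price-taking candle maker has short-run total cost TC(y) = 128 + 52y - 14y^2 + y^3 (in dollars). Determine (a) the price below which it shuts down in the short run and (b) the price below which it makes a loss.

Shutdown price = min AVC. AVC = 52 - 14y + y^2, with vertex at y = 7 and minimum $3.
ATC = 128/y + 52 - 14y + y^2. Setting dATC/dy = −128/y^2 − 14 + 2y = 0 gives y = 8 (since 2·8^3 − 14·8^2 = 128).
min ATC = 128/8 + 52 − 14·8 + 8^2 = $20. That is the break-even price.
For $3 ≤ P < $20 the firm produces at a loss; below $3 it shuts down.

Shutdown price = $3; break-even price = $20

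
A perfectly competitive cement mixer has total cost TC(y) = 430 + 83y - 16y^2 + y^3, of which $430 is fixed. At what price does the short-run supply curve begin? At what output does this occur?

$19 per unit, at y = 8

Short-run supply begins at min AVC. From VC = 83y - 16y^2 + y^3, AVC = 83 - 16y + y^2.
dAVC/dy = -16 + 2y = 0 gives y = 8. min AVC = 83 - 16·8 + 8^2 = 19.
For P < $19 the firm produces nothing.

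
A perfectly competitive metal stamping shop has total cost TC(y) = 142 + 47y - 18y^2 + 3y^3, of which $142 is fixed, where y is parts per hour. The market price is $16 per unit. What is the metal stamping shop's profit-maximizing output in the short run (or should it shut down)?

Shut down

From TC, MC = TC'(y) = 47 - 36y + 9y^2 and AVC = VC/y = 47 - 18y + 3y^2.
The AVC parabola has its vertex at y = 18/6 = 3, where AVC = 47 - 18·3 + 3·3^2 = $20.
Since P = $16 < min AVC = $20, price fails to cover variable cost at any output.
Shutting down limits the loss to fixed cost, $142.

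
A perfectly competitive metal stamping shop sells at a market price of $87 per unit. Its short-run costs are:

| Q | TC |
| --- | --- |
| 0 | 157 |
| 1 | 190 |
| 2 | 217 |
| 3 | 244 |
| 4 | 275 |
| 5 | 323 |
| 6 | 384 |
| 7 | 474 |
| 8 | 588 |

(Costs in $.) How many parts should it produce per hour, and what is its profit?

Profit at each row (π = 87Q − TC): Q=0: -157; Q=1: -103; Q=2: -43; Q=3: 17; Q=4: 73; Q=5: 112; Q=6: 138; Q=7: 135; Q=8: 108.
Profit is maximized at Q = 6. AVC there is 227/6 = $37.83 ≤ P, so producing beats shutting down (which would give -$157).

Q = 6; profit = $138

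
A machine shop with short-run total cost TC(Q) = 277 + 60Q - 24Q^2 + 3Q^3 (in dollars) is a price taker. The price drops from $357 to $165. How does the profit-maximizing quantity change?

Output falls from 9 to 7

MC = 60 - 48Q + 9Q^2; the shutdown threshold is min AVC = $12 (at Q = 4).
With P = $357 above the shutdown price, P = MC gives Q = 9.
At P = $165 ≥ min AVC, set P = MC: Q = 7. The firm stays open but cuts output.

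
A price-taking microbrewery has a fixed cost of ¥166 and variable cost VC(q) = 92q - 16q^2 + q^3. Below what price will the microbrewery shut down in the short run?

¥28 per unit

The shutdown price is the minimum of AVC. VC = 92q - 16q^2 + q^3, so AVC = 92 - 16q + q^2.
At the minimum of AVC, MC = AVC. MC = 92 - 32q + 3q^2; setting MC = AVC gives 2q^2 - 16q = 0, so q = 8. min AVC = 28.
For P < ¥28 the firm produces nothing.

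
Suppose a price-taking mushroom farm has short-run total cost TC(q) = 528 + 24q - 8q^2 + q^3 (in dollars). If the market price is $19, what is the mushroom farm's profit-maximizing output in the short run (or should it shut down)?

From TC, MC = TC'(q) = 24 - 16q + 3q^2 and AVC = VC/q = 24 - 8q + q^2.
AVC hits its minimum where MC = AVC, at q = 4, giving min AVC = 24 - 8·4 + 4^2 = $8.
P = $19 exceeds min AVC = $8, so the firm stays open.
P = MC gives 5 - 16q + 3q^2 = 0, with roots 1/3 and 5. Take the larger (rising MC): q* = 5.
Check: AVC at q = 5 is $9 ≤ P, so revenue covers variable cost.
Profit = P·q − TC = 19·5 − 573 = -$478, a loss, but smaller than the $528 fixed cost the firm would lose by shutting down.

Produce at q = 5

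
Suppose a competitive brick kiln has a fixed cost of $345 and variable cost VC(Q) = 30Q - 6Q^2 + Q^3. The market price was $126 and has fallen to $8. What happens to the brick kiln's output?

AVC = 30 - 6Q + Q^2, minimized at Q = 3 where min AVC = $21. MC = 30 - 12Q + 3Q^2.
At P = $126 ≥ min AVC, set P = MC on the rising branch: Q = 8.
At P = $8 < min AVC = $21, price no longer covers variable cost at any output, so the firm shuts down: Q = 0.

Output falls from 8 to 0 (the firm shuts down)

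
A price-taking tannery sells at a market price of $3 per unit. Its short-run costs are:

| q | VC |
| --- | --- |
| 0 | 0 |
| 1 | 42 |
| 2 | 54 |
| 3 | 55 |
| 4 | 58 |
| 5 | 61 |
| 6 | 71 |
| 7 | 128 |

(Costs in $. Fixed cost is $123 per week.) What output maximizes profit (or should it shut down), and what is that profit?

Tabulate TR − TC: q=0: -123; q=1: -162; q=2: -171; q=3: -169; q=4: -169; q=5: -169; q=6: -176; q=7: -230.
Profit is highest at q = 0. Equivalently, the lowest AVC in the table is 71/6 ≈ $11.83 at q = 6, and P = $3 falls below it — price never covers variable cost, so the firm shuts down and loses only its fixed cost.

q = 0 (shut down); profit = -$123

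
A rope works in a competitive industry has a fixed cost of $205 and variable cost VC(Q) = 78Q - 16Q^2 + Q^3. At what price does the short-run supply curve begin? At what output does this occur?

$14 per unit, at Q = 8

The firm shuts down when price falls below the minimum of average variable cost. AVC = VC/Q = 78 - 16Q + Q^2.
At the minimum of AVC, MC = AVC. MC = 78 - 32Q + 3Q^2; setting MC = AVC gives 2Q^2 - 16Q = 0, so Q = 8. min AVC = 14.
So the shutdown price is $14.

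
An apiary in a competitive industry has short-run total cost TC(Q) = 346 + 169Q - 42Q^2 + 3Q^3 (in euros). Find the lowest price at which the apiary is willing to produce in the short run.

€22 per unit

Short-run supply begins at min AVC. From VC = 169Q - 42Q^2 + 3Q^3, AVC = 169 - 42Q + 3Q^2.
dAVC/dQ = -42 + 6Q = 0 gives Q = 7. min AVC = 169 - 42·7 + 3·7^2 = 22.
For P < €22 the firm produces nothing.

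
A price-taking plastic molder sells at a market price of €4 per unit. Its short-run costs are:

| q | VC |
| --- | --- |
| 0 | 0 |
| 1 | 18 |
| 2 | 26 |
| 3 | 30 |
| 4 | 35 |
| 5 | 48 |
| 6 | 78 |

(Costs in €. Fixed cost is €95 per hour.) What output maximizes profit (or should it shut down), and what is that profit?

Compute π = P·q − TC at each output: q=0: -95; q=1: -109; q=2: -113; q=3: -113; q=4: -114; q=5: -123; q=6: -149.
Profit is highest at q = 0. Equivalently, the lowest AVC in the table is 35/4 ≈ €8.75 at q = 4, and P = €4 falls below it — price never covers variable cost, so the firm shuts down and loses only its fixed cost.

q = 0 (shut down); profit = -€95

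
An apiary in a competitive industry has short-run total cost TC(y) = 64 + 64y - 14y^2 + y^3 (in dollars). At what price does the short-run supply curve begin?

$15 per unit

The firm shuts down when price falls below the minimum of average variable cost. AVC = VC/y = 64 - 14y + y^2.
At the minimum of AVC, MC = AVC. MC = 64 - 28y + 3y^2; setting MC = AVC gives 2y^2 - 14y = 0, so y = 7. min AVC = 15.
So the shutdown price is $15.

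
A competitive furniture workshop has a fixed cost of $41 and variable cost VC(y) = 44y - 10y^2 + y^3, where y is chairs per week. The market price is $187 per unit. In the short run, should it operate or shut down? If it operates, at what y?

Produce at y = 11

Strip out fixed cost: VC = 44y - 10y^2 + y^3. Then AVC = 44 - 10y + y^2 and MC = 44 - 20y + 3y^2.
AVC is minimized where dAVC/dy = -10 + 2y = 0, at y = 5; min AVC = 44 - 10·5 + 5^2 = $19.
P = $187 exceeds min AVC = $19, so the firm stays open.
Set P = MC: 187 = 44 - 20y + 3y^2 → -143 - 20y + 3y^2 = 0. The roots are y = -13/3 and y = 11; the profit-maximizing output is on the rising part of MC, so y* = 11.
Check: AVC at y = 11 is $55 ≤ P, so revenue covers variable cost.
Profit = P·y − TC = 187·11 − 646 = $1411.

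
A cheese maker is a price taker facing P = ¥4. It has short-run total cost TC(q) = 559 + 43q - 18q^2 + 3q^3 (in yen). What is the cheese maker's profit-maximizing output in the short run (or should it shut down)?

Variable cost is VC = 43q - 18q^2 + 3q^3, so AVC = VC/q = 43 - 18q + 3q^2 and MC = dTC/dq = 43 - 36q + 9q^2.
AVC hits its minimum where MC = AVC, at q = 3, giving min AVC = 43 - 18·3 + 3·3^2 = ¥16.
P = ¥4 lies below min AVC = ¥16; no output level covers variable cost.
Best response: produce nothing and absorb the ¥559 fixed cost.

Shut down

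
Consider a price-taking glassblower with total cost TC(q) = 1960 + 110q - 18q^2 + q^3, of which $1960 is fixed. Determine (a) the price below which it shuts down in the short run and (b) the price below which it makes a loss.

Shutdown price = $29; break-even price = $194

AVC = 110 - 18q + q^2; minimized at q = 9, giving min AVC = $29. That is the shutdown price.
ATC = 1960/q + 110 - 18q + q^2. Setting dATC/dq = −1960/q^2 − 18 + 2q = 0 gives q = 14 (since 2·14^3 − 18·14^2 = 1960).
min ATC = 1960/14 + 110 − 18·14 + 14^2 = $194. That is the break-even price.
Between these two prices the firm operates at a loss; above $194 it earns a profit.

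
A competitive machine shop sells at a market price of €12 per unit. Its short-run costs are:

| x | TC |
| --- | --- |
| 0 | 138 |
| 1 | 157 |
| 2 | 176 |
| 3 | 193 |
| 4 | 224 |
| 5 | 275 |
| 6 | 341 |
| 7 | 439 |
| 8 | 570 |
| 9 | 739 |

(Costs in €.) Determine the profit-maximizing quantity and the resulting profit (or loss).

x = 0 (shut down); profit = -€138

Compute π = P·x − TC at each output: x=0: -138; x=1: -145; x=2: -152; x=3: -157; x=4: -176; x=5: -215; x=6: -269; x=7: -355; x=8: -474; x=9: -631.
Profit is highest at x = 0. Equivalently, the lowest AVC in the table is 55/3 ≈ €18.33 at x = 3, and P = €12 falls below it — price never covers variable cost, so the firm shuts down and loses only its fixed cost.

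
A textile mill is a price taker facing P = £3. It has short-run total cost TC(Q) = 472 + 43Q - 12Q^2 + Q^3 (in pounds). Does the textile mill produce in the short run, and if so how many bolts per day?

Shut down

Variable cost is VC = 43Q - 12Q^2 + Q^3, so AVC = VC/Q = 43 - 12Q + Q^2 and MC = dTC/dQ = 43 - 24Q + 3Q^2.
AVC is minimized where dAVC/dQ = -12 + 2Q = 0, at Q = 6; min AVC = 43 - 12·6 + 6^2 = £7.
P = £3 lies below min AVC = £7; no output level covers variable cost.
Best response: produce nothing and absorb the £472 fixed cost.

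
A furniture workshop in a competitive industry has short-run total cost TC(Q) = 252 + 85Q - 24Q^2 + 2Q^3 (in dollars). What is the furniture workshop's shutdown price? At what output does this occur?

$13 per unit, at Q = 6

Short-run supply begins at min AVC. From VC = 85Q - 24Q^2 + 2Q^3, AVC = 85 - 24Q + 2Q^2.
At the minimum of AVC, MC = AVC. MC = 85 - 48Q + 6Q^2; setting MC = AVC gives 4Q^2 - 24Q = 0, so Q = 6. min AVC = 13.
The firm shuts down for any P below $13.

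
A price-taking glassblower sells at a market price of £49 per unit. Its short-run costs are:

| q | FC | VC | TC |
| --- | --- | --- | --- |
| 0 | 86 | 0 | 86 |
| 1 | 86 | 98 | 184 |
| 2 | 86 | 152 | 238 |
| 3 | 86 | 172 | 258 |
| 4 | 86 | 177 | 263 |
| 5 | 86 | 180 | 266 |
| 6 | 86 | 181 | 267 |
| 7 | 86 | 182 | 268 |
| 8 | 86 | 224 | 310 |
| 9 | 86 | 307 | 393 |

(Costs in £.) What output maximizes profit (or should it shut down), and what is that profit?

q = 8; profit = £82

Compute π = P·q − TC at each output: q=0: -86; q=1: -135; q=2: -140; q=3: -111; q=4: -67; q=5: -21; q=6: 27; q=7: 75; q=8: 82; q=9: 48.
Profit is maximized at q = 8. AVC there is 224/8 = £28 ≤ P, so producing beats shutting down (which would give -£86).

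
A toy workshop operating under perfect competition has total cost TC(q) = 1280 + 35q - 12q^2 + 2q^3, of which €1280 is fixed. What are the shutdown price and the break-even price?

Shutdown price = €17; break-even price = €227

AVC = 35 - 12q + 2q^2; minimized at q = 3, giving min AVC = €17. That is the shutdown price.
ATC = 1280/q + 35 - 12q + 2q^2. Setting dATC/dq = −1280/q^2 − 12 + 4q = 0 gives q = 8 (since 4·8^3 − 12·8^2 = 1280).
min ATC = 1280/8 + 35 − 12·8 + 2·8^2 = €227. That is the break-even price.
For €17 ≤ P < €227 the firm produces at a loss; below €17 it shuts down.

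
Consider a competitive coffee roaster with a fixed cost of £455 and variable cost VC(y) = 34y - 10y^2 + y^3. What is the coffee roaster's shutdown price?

£9 per unit

The shutdown price is the minimum of AVC. VC = 34y - 10y^2 + y^3, so AVC = 34 - 10y + y^2.
dAVC/dy = -10 + 2y = 0 gives y = 5. min AVC = 34 - 10·5 + 5^2 = 9.
The firm shuts down for any P below £9.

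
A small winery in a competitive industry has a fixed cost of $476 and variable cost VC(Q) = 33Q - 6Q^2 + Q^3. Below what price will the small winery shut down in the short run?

The shutdown price is the minimum of AVC. VC = 33Q - 6Q^2 + Q^3, so AVC = 33 - 6Q + Q^2.
dAVC/dQ = -6 + 2Q = 0 gives Q = 3. min AVC = 33 - 6·3 + 3^2 = 24.
So the shutdown price is $24.

$24 per unit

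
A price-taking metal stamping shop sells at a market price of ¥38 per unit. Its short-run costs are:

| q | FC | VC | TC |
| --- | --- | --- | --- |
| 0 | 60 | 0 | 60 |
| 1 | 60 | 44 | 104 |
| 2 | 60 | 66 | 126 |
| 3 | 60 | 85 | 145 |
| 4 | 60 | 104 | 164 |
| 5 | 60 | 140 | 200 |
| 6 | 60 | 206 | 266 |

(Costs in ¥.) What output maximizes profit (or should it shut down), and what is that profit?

q = 5; profit = -¥10

Tabulate TR − TC: q=0: -60; q=1: -66; q=2: -50; q=3: -31; q=4: -12; q=5: -10; q=6: -38.
Profit is maximized at q = 5. AVC there is 140/5 = ¥28 ≤ P, so producing beats shutting down (which would give -¥60).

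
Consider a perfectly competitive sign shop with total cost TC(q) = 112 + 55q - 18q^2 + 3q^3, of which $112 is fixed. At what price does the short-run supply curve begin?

$28 per unit

The shutdown price is the minimum of AVC. VC = 55q - 18q^2 + 3q^3, so AVC = 55 - 18q + 3q^2.
At the minimum of AVC, MC = AVC. MC = 55 - 36q + 9q^2; setting MC = AVC gives 6q^2 - 18q = 0, so q = 3. min AVC = 28.
So the shutdown price is $28.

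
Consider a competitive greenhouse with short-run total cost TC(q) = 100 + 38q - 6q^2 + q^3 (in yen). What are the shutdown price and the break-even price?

Shutdown price = ¥29; break-even price = ¥53

AVC = 38 - 6q + q^2; minimized at q = 3, giving min AVC = ¥29. That is the shutdown price.
ATC = 100/q + 38 - 6q + q^2. Setting dATC/dq = −100/q^2 − 6 + 2q = 0 gives q = 5 (since 2·5^3 − 6·5^2 = 100).
min ATC = 100/5 + 38 − 6·5 + 5^2 = ¥53. That is the break-even price.
For ¥29 ≤ P < ¥53 the firm produces at a loss; below ¥29 it shuts down.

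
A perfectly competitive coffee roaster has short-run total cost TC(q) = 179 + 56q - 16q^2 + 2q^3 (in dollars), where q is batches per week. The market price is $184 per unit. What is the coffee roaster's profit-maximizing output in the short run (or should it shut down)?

Strip out fixed cost: VC = 56q - 16q^2 + 2q^3. Then AVC = 56 - 16q + 2q^2 and MC = 56 - 32q + 6q^2.
AVC hits its minimum where MC = AVC, at q = 4, giving min AVC = 56 - 16·4 + 2·4^2 = $24.
P = $184 exceeds min AVC = $24, so the firm stays open.
P = MC gives -128 - 32q + 6q^2 = 0, with roots -8/3 and 8. Take the larger (rising MC): q* = 8.
Check: AVC at q = 8 is $56 ≤ P, so revenue covers variable cost.
Profit = P·q − TC = 184·8 − 627 = $845.

Produce at q = 8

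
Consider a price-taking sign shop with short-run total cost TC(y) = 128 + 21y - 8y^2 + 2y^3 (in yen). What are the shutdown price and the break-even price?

Shutdown price = ¥13; break-even price = ¥53

Shutdown price = min AVC. AVC = 21 - 8y + 2y^2, with vertex at y = 2 and minimum ¥13.
ATC = 128/y + 21 - 8y + 2y^2. Setting dATC/dy = −128/y^2 − 8 + 4y = 0 gives y = 4 (since 4·4^3 − 8·4^2 = 128).
min ATC = 128/4 + 21 − 8·4 + 2·4^2 = ¥53. That is the break-even price.
For ¥13 ≤ P < ¥53 the firm produces at a loss; below ¥13 it shuts down.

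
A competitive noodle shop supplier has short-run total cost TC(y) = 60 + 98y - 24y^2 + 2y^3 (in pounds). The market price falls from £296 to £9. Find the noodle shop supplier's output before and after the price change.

MC = 98 - 48y + 6y^2; the shutdown threshold is min AVC = £26 (at y = 6).
At P = £296 ≥ min AVC, set P = MC on the rising branch: y = 11.
At P = £9 < min AVC = £26, price no longer covers variable cost at any output, so the firm shuts down: y = 0.

Output falls from 11 to 0 (the firm shuts down)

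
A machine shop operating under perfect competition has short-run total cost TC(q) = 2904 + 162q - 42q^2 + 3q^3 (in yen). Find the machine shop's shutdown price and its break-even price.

Shutdown price = min AVC. AVC = 162 - 42q + 3q^2, with vertex at q = 7 and minimum ¥15.
ATC = 2904/q + 162 - 42q + 3q^2. Setting dATC/dq = −2904/q^2 − 42 + 6q = 0 gives q = 11 (since 6·11^3 − 42·11^2 = 2904).
min ATC = 2904/11 + 162 − 42·11 + 3·11^2 = ¥327. That is the break-even price.
Between these two prices the firm operates at a loss; above ¥327 it earns a profit.

Shutdown price = ¥15; break-even price = ¥327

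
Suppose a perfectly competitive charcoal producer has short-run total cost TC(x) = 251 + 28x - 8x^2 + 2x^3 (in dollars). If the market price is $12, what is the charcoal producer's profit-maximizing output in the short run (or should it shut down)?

Strip out fixed cost: VC = 28x - 8x^2 + 2x^3. Then AVC = 28 - 8x + 2x^2 and MC = 28 - 16x + 6x^2.
AVC is minimized where dAVC/dx = -8 + 4x = 0, at x = 2; min AVC = 28 - 8·2 + 2·2^2 = $20.
P = $12 lies below min AVC = $20; no output level covers variable cost.
Best response: produce nothing and absorb the $251 fixed cost.

Shut down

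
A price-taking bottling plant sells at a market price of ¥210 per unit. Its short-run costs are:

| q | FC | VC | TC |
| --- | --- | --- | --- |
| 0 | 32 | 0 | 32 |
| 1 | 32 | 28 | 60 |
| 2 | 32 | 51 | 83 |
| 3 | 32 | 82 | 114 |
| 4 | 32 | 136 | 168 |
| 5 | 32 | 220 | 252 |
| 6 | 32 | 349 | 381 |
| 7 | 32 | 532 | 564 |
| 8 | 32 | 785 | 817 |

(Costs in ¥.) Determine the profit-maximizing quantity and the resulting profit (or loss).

Tabulate TR − TC: q=0: -32; q=1: 150; q=2: 337; q=3: 516; q=4: 672; q=5: 798; q=6: 879; q=7: 906; q=8: 863.
Profit is maximized at q = 7. AVC there is 532/7 = ¥76 ≤ P, so producing beats shutting down (which would give -¥32).

q = 7; profit = ¥906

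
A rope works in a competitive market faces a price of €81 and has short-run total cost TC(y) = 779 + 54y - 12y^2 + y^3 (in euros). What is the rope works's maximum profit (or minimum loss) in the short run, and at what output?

Profit = -€293 at y = 9

AVC = 54 - 12y + y^2 has its minimum €18 at y = 6; price €81 clears that bar, so the firm operates.
With MC = 54 - 24y + 3y^2, P = MC on the upward-sloping part at y* = 9.
TR = 81·9 = 729. TC = 779 + 243 = 1022. Profit = 729 − 1022 = -€293.
Shutting down would mean losing the fixed cost of €779, so operating at a loss of €293 is better by €486.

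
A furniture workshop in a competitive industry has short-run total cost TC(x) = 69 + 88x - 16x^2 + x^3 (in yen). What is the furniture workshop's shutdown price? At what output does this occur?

The shutdown price is the minimum of AVC. VC = 88x - 16x^2 + x^3, so AVC = 88 - 16x + x^2.
dAVC/dx = -16 + 2x = 0 gives x = 8. min AVC = 88 - 16·8 + 8^2 = 24.
So the shutdown price is ¥24.

¥24 per unit, at x = 8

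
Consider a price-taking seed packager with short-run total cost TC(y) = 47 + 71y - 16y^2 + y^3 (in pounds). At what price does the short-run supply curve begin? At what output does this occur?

£7 per unit, at y = 8

Short-run supply begins at min AVC. From VC = 71y - 16y^2 + y^3, AVC = 71 - 16y + y^2.
At the minimum of AVC, MC = AVC. MC = 71 - 32y + 3y^2; setting MC = AVC gives 2y^2 - 16y = 0, so y = 8. min AVC = 7.
The firm shuts down for any P below £7.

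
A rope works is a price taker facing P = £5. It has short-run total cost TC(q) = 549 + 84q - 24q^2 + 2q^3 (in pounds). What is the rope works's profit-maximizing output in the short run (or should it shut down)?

Shut down

Strip out fixed cost: VC = 84q - 24q^2 + 2q^3. Then AVC = 84 - 24q + 2q^2 and MC = 84 - 48q + 6q^2.
The AVC parabola has its vertex at q = 24/4 = 6, where AVC = 84 - 24·6 + 2·6^2 = £12.
P = £5 lies below min AVC = £12; no output level covers variable cost.
The firm minimizes its loss by shutting down and losing only its fixed cost of £549.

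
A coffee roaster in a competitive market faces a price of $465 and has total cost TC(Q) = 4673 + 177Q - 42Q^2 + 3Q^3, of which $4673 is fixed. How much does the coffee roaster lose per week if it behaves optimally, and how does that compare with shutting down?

AVC = 177 - 42Q + 3Q^2; min AVC = $30 at Q = 7. Since P = $465 ≥ min AVC, the firm produces.
MC = 177 - 84Q + 9Q^2. Setting P = MC and taking the root on the rising branch gives Q* = 12.
TR = 465·12 = 5580. TC = 4673 + 1260 = 5933. Profit = 5580 − 5933 = -$353.
That loss of $353 beats the $4673 the firm would lose by shutting down; producing recovers $4320 of fixed cost.

Profit = -$353 at Q = 12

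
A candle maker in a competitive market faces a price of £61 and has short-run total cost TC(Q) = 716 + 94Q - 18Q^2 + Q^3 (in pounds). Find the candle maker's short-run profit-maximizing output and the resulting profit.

AVC = 94 - 18Q + Q^2; min AVC = £13 at Q = 9. Since P = £61 ≥ min AVC, the firm produces.
With MC = 94 - 36Q + 3Q^2, P = MC on the upward-sloping part at Q* = 11.
TR = 61·11 = 671. TC = 716 + 187 = 903. Profit = 671 − 903 = -£232.
Shutting down would mean losing the fixed cost of £716, so operating at a loss of £232 is better by £484.

Profit = -£232 at Q = 11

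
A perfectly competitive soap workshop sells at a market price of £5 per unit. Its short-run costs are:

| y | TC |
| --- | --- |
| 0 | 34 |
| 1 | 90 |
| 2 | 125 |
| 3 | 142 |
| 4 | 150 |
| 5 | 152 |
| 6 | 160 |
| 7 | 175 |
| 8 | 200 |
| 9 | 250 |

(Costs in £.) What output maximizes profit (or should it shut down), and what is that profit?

Compute π = P·y − TC at each output: y=0: -34; y=1: -85; y=2: -115; y=3: -127; y=4: -130; y=5: -127; y=6: -130; y=7: -140; y=8: -160; y=9: -205.
Profit is highest at y = 0. Equivalently, the lowest AVC in the table is 141/7 ≈ £20.14 at y = 7, and P = £5 falls below it — price never covers variable cost, so the firm shuts down and loses only its fixed cost.

y = 0 (shut down); profit = -£34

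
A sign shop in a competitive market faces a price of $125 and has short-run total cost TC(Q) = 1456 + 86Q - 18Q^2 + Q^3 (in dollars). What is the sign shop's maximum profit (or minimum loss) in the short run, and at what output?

Profit = -$104 at Q = 13

AVC = 86 - 18Q + Q^2 has its minimum $5 at Q = 9; price $125 clears that bar, so the firm operates.
MC = 86 - 36Q + 3Q^2. Setting P = MC and taking the root on the rising branch gives Q* = 13.
TR = 125·13 = 1625. TC = 1456 + 273 = 1729. Profit = 1625 − 1729 = -$104.
By producing, the firm covers all variable cost plus $1352 of fixed cost; shutting down would lose the full $1456.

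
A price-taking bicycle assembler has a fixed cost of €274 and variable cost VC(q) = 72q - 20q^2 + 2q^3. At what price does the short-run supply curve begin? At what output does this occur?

The firm shuts down when price falls below the minimum of average variable cost. AVC = VC/q = 72 - 20q + 2q^2.
At the minimum of AVC, MC = AVC. MC = 72 - 40q + 6q^2; setting MC = AVC gives 4q^2 - 20q = 0, so q = 5. min AVC = 22.
The firm shuts down for any P below €22.

€22 per unit, at q = 5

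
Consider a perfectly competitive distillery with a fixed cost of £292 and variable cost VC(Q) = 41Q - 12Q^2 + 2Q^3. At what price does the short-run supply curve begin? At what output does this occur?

£23 per unit, at Q = 3

The firm shuts down when price falls below the minimum of average variable cost. AVC = VC/Q = 41 - 12Q + 2Q^2.
At the minimum of AVC, MC = AVC. MC = 41 - 24Q + 6Q^2; setting MC = AVC gives 4Q^2 - 12Q = 0, so Q = 3. min AVC = 23.
For P < £23 the firm produces nothing.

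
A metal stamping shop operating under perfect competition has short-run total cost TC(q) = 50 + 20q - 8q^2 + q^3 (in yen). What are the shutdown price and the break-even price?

Shutdown price = min AVC. AVC = 20 - 8q + q^2, with vertex at q = 4 and minimum ¥4.
ATC = 50/q + 20 - 8q + q^2. Setting dATC/dq = −50/q^2 − 8 + 2q = 0 gives q = 5 (since 2·5^3 − 8·5^2 = 50).
min ATC = 50/5 + 20 − 8·5 + 5^2 = ¥15. That is the break-even price.
Between these two prices the firm operates at a loss; above ¥15 it earns a profit.

Shutdown price = ¥4; break-even price = ¥15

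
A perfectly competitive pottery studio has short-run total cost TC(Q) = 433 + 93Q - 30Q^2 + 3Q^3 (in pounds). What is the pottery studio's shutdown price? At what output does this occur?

£18 per unit, at Q = 5

The firm shuts down when price falls below the minimum of average variable cost. AVC = VC/Q = 93 - 30Q + 3Q^2.
At the minimum of AVC, MC = AVC. MC = 93 - 60Q + 9Q^2; setting MC = AVC gives 6Q^2 - 30Q = 0, so Q = 5. min AVC = 18.
The firm shuts down for any P below £18.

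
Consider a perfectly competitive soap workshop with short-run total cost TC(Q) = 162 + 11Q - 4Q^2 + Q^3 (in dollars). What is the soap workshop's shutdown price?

$7 per unit

The firm shuts down when price falls below the minimum of average variable cost. AVC = VC/Q = 11 - 4Q + Q^2.
dAVC/dQ = -4 + 2Q = 0 gives Q = 2. min AVC = 11 - 4·2 + 2^2 = 7.
The firm shuts down for any P below $7.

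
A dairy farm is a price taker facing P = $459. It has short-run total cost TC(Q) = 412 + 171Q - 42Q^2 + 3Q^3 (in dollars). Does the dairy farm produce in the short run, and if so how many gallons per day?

Variable cost is VC = 171Q - 42Q^2 + 3Q^3, so AVC = VC/Q = 171 - 42Q + 3Q^2 and MC = dTC/dQ = 171 - 84Q + 9Q^2.
AVC is minimized where dAVC/dQ = -42 + 6Q = 0, at Q = 7; min AVC = 171 - 42·7 + 3·7^2 = $24.
Since P = $459 ≥ min AVC = $24, price covers variable cost and the firm should produce.
Solving P = MC: -288 - 84Q + 9Q^2 = 0 ⇒ Q = -8/3 or 12. On the upward-sloping branch, Q* = 12.
Check: AVC at Q = 12 is $99 ≤ P, so revenue covers variable cost.
Profit = P·Q − TC = 459·12 − 1600 = $3908.

Produce at Q = 12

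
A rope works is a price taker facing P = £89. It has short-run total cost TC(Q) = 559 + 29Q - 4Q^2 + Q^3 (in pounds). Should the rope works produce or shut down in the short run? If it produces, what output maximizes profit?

Produce at Q = 6

Variable cost is VC = 29Q - 4Q^2 + Q^3, so AVC = VC/Q = 29 - 4Q + Q^2 and MC = dTC/dQ = 29 - 8Q + 3Q^2.
AVC is minimized where dAVC/dQ = -4 + 2Q = 0, at Q = 2; min AVC = 29 - 4·2 + 2^2 = £25.
Because £89 ≥ £25, revenue can cover variable cost; the firm operates.
Solving P = MC: -60 - 8Q + 3Q^2 = 0 ⇒ Q = -10/3 or 6. On the upward-sloping branch, Q* = 6.
Check: AVC at Q = 6 is £41 ≤ P, so revenue covers variable cost.
Profit = P·Q − TC = 89·6 − 805 = -£271, a loss, but smaller than the £559 fixed cost the firm would lose by shutting down.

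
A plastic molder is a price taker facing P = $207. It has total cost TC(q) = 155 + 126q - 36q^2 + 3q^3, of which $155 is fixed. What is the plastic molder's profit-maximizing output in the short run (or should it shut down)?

Produce at q = 9

Strip out fixed cost: VC = 126q - 36q^2 + 3q^3. Then AVC = 126 - 36q + 3q^2 and MC = 126 - 72q + 9q^2.
AVC is minimized where dAVC/dq = -36 + 6q = 0, at q = 6; min AVC = 126 - 36·6 + 3·6^2 = $18.
Since P = $207 ≥ min AVC = $18, price covers variable cost and the firm should produce.
P = MC gives -81 - 72q + 9q^2 = 0, with roots -1 and 9. Take the larger (rising MC): q* = 9.
Check: AVC at q = 9 is $45 ≤ P, so revenue covers variable cost.
Profit = P·q − TC = 207·9 − 560 = $1303.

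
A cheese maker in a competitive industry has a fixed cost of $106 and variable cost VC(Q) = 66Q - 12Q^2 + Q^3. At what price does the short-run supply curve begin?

Short-run supply begins at min AVC. From VC = 66Q - 12Q^2 + Q^3, AVC = 66 - 12Q + Q^2.
At the minimum of AVC, MC = AVC. MC = 66 - 24Q + 3Q^2; setting MC = AVC gives 2Q^2 - 12Q = 0, so Q = 6. min AVC = 30.
The firm shuts down for any P below $30.

$30 per unit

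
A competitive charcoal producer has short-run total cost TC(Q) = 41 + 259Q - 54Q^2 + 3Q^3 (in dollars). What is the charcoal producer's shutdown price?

The shutdown price is the minimum of AVC. VC = 259Q - 54Q^2 + 3Q^3, so AVC = 259 - 54Q + 3Q^2.
dAVC/dQ = -54 + 6Q = 0 gives Q = 9. min AVC = 259 - 54·9 + 3·9^2 = 16.
So the shutdown price is $16.

$16 per unit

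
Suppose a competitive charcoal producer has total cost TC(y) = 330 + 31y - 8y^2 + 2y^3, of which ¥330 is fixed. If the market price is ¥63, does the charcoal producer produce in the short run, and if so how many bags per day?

Produce at y = 4

Strip out fixed cost: VC = 31y - 8y^2 + 2y^3. Then AVC = 31 - 8y + 2y^2 and MC = 31 - 16y + 6y^2.
AVC is minimized where dAVC/dy = -8 + 4y = 0, at y = 2; min AVC = 31 - 8·2 + 2·2^2 = ¥23.
Since P = ¥63 ≥ min AVC = ¥23, price covers variable cost and the firm should produce.
P = MC gives -32 - 16y + 6y^2 = 0, with roots -4/3 and 4. Take the larger (rising MC): y* = 4.
Check: AVC at y = 4 is ¥31 ≤ P, so revenue covers variable cost.
Profit = P·y − TC = 63·4 − 454 = -¥202, a loss, but smaller than the ¥330 fixed cost the firm would lose by shutting down.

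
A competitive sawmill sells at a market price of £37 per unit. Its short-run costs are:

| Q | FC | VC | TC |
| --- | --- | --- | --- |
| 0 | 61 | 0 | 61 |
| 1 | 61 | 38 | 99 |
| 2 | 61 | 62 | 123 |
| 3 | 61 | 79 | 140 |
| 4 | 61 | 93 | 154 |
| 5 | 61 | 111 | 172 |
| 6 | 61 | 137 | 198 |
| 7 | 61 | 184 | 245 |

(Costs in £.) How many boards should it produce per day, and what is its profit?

Q = 6; profit = £24

Tabulate TR − TC: Q=0: -61; Q=1: -62; Q=2: -49; Q=3: -29; Q=4: -6; Q=5: 13; Q=6: 24; Q=7: 14.
Profit is maximized at Q = 6. AVC there is 137/6 = £22.83 ≤ P, so producing beats shutting down (which would give -£61).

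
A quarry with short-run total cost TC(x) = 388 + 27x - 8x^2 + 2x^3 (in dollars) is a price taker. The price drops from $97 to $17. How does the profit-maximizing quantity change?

Output falls from 5 to 0 (the firm shuts down)

AVC = 27 - 8x + 2x^2, minimized at x = 2 where min AVC = $19. MC = 27 - 16x + 6x^2.
At P = $97 ≥ min AVC, set P = MC on the rising branch: x = 5.
At P = $17 < min AVC = $19, price no longer covers variable cost at any output, so the firm shuts down: x = 0.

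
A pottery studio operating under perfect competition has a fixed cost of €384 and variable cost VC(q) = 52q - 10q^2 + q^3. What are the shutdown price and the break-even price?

AVC = 52 - 10q + q^2; minimized at q = 5, giving min AVC = €27. That is the shutdown price.
ATC = 384/q + 52 - 10q + q^2. Setting dATC/dq = −384/q^2 − 10 + 2q = 0 gives q = 8 (since 2·8^3 − 10·8^2 = 384).
min ATC = 384/8 + 52 − 10·8 + 8^2 = €84. That is the break-even price.
For €27 ≤ P < €84 the firm produces at a loss; below €27 it shuts down.

Shutdown price = €27; break-even price = €84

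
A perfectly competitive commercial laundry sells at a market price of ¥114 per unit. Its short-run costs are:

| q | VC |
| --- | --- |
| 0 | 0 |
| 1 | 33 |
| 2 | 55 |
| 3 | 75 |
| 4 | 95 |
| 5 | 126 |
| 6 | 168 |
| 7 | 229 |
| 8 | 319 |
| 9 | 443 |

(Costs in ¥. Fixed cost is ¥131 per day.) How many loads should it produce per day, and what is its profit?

q = 8; profit = ¥462

Profit at each row (π = 114q − TC): q=0: -131; q=1: -50; q=2: 42; q=3: 136; q=4: 230; q=5: 313; q=6: 385; q=7: 438; q=8: 462; q=9: 452.
Profit is maximized at q = 8. AVC there is 319/8 = ¥39.88 ≤ P, so producing beats shutting down (which would give -¥131).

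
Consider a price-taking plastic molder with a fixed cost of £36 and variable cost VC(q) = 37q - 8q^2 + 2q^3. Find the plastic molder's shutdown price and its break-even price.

Shutdown price = £29; break-even price = £43

Shutdown price = min AVC. AVC = 37 - 8q + 2q^2, with vertex at q = 2 and minimum £29.
ATC = 36/q + 37 - 8q + 2q^2. Setting dATC/dq = −36/q^2 − 8 + 4q = 0 gives q = 3 (since 4·3^3 − 8·3^2 = 36).
min ATC = 36/3 + 37 − 8·3 + 2·3^2 = £43. That is the break-even price.
Between these two prices the firm operates at a loss; above £43 it earns a profit.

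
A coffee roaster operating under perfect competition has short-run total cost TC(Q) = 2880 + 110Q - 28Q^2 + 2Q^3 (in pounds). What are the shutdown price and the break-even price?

Shutdown price = min AVC. AVC = 110 - 28Q + 2Q^2, with vertex at Q = 7 and minimum £12.
ATC = 2880/Q + 110 - 28Q + 2Q^2. Setting dATC/dQ = −2880/Q^2 − 28 + 4Q = 0 gives Q = 12 (since 4·12^3 − 28·12^2 = 2880).
min ATC = 2880/12 + 110 − 28·12 + 2·12^2 = £302. That is the break-even price.
Between these two prices the firm operates at a loss; above £302 it earns a profit.

Shutdown price = £12; break-even price = £302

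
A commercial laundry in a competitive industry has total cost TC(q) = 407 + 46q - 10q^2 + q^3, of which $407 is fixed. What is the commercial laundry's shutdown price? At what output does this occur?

The shutdown price is the minimum of AVC. VC = 46q - 10q^2 + q^3, so AVC = 46 - 10q + q^2.
At the minimum of AVC, MC = AVC. MC = 46 - 20q + 3q^2; setting MC = AVC gives 2q^2 - 10q = 0, so q = 5. min AVC = 21.
So the shutdown price is $21.

$21 per unit, at q = 5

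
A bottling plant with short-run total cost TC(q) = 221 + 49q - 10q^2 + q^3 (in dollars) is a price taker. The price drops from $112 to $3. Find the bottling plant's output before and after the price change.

MC = 49 - 20q + 3q^2; the shutdown threshold is min AVC = $24 (at q = 5).
At P = $112 ≥ min AVC, set P = MC on the rising branch: q = 9.
At P = $3 < min AVC = $24, price no longer covers variable cost at any output, so the firm shuts down: q = 0.

Output falls from 9 to 0 (the firm shuts down)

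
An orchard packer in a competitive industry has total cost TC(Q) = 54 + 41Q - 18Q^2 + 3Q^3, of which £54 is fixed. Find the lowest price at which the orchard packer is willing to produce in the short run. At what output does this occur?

The shutdown price is the minimum of AVC. VC = 41Q - 18Q^2 + 3Q^3, so AVC = 41 - 18Q + 3Q^2.
At the minimum of AVC, MC = AVC. MC = 41 - 36Q + 9Q^2; setting MC = AVC gives 6Q^2 - 18Q = 0, so Q = 3. min AVC = 14.
So the shutdown price is £14.

£14 per unit, at Q = 3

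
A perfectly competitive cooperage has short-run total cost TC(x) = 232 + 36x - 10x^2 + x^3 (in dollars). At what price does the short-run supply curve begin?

$11 per unit

The shutdown price is the minimum of AVC. VC = 36x - 10x^2 + x^3, so AVC = 36 - 10x + x^2.
At the minimum of AVC, MC = AVC. MC = 36 - 20x + 3x^2; setting MC = AVC gives 2x^2 - 10x = 0, so x = 5. min AVC = 11.
For P < $11 the firm produces nothing.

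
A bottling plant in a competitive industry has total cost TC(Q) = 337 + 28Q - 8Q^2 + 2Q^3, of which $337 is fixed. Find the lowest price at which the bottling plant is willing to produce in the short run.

The firm shuts down when price falls below the minimum of average variable cost. AVC = VC/Q = 28 - 8Q + 2Q^2.
dAVC/dQ = -8 + 4Q = 0 gives Q = 2. min AVC = 28 - 8·2 + 2·2^2 = 20.
For P < $20 the firm produces nothing.

$20 per unit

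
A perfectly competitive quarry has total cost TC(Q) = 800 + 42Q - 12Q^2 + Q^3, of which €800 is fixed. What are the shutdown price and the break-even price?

AVC = 42 - 12Q + Q^2; minimized at Q = 6, giving min AVC = €6. That is the shutdown price.
ATC = 800/Q + 42 - 12Q + Q^2. Setting dATC/dQ = −800/Q^2 − 12 + 2Q = 0 gives Q = 10 (since 2·10^3 − 12·10^2 = 800).
min ATC = 800/10 + 42 − 12·10 + 10^2 = €102. That is the break-even price.
For €6 ≤ P < €102 the firm produces at a loss; below €6 it shuts down.

Shutdown price = €6; break-even price = €102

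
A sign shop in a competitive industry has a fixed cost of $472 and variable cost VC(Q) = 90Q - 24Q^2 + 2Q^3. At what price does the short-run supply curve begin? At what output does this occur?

The firm shuts down when price falls below the minimum of average variable cost. AVC = VC/Q = 90 - 24Q + 2Q^2.
At the minimum of AVC, MC = AVC. MC = 90 - 48Q + 6Q^2; setting MC = AVC gives 4Q^2 - 24Q = 0, so Q = 6. min AVC = 18.
So the shutdown price is $18.

$18 per unit, at Q = 6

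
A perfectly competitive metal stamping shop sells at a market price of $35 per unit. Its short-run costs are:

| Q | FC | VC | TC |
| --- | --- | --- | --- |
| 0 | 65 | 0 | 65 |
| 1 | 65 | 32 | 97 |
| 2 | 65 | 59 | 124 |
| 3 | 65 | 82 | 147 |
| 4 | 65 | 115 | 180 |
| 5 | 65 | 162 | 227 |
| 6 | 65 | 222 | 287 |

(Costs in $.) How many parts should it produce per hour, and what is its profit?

Compute π = P·Q − TC at each output: Q=0: -65; Q=1: -62; Q=2: -54; Q=3: -42; Q=4: -40; Q=5: -52; Q=6: -77.
Profit is maximized at Q = 4. AVC there is 115/4 = $28.75 ≤ P, so producing beats shutting down (which would give -$65).

Q = 4; profit = -$40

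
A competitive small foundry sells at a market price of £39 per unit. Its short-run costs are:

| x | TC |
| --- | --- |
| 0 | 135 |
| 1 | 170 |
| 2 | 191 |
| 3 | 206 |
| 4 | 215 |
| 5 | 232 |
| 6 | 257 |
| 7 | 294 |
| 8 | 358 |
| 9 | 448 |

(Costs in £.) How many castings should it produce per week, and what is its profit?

Profit at each row (π = 39x − TC): x=0: -135; x=1: -131; x=2: -113; x=3: -89; x=4: -59; x=5: -37; x=6: -23; x=7: -21; x=8: -46; x=9: -97.
Profit is maximized at x = 7. AVC there is 159/7 = £22.71 ≤ P, so producing beats shutting down (which would give -£135).

x = 7; profit = -£21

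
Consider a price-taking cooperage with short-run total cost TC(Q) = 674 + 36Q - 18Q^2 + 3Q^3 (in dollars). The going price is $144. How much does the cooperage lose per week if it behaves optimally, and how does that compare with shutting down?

AVC = 36 - 18Q + 3Q^2 has its minimum $9 at Q = 3; price $144 clears that bar, so the firm operates.
MC = 36 - 36Q + 9Q^2. Setting P = MC and taking the root on the rising branch gives Q* = 6.
TR = 144·6 = 864. TC = 674 + 216 = 890. Profit = 864 − 890 = -$26.
Shutting down would mean losing the fixed cost of $674, so operating at a loss of $26 is better by $648.

Profit = -$26 at Q = 6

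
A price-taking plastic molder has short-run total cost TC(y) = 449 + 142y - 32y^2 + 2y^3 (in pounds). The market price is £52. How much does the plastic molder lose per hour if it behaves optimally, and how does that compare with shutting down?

Profit = -£125 at y = 9

AVC = 142 - 32y + 2y^2; min AVC = £14 at y = 8. Since P = £52 ≥ min AVC, the firm produces.
With MC = 142 - 64y + 6y^2, P = MC on the upward-sloping part at y* = 9.
TR = 52·9 = 468. TC = 449 + 144 = 593. Profit = 468 − 593 = -£125.
Shutting down would mean losing the fixed cost of £449, so operating at a loss of £125 is better by £324.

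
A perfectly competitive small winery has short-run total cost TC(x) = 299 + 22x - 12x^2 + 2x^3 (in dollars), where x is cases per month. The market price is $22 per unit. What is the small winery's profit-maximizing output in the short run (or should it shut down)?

Produce at x = 4

Strip out fixed cost: VC = 22x - 12x^2 + 2x^3. Then AVC = 22 - 12x + 2x^2 and MC = 22 - 24x + 6x^2.
The AVC parabola has its vertex at x = 12/4 = 3, where AVC = 22 - 12·3 + 2·3^2 = $4.
P = $22 exceeds min AVC = $4, so the firm stays open.
Solving P = MC: -24x + 6x^2 = 0 ⇒ x = 0 or 4. On the upward-sloping branch, x* = 4.
Check: AVC at x = 4 is $6 ≤ P, so revenue covers variable cost.
Profit = P·x − TC = 22·4 − 323 = -$235, a loss, but smaller than the $299 fixed cost the firm would lose by shutting down.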